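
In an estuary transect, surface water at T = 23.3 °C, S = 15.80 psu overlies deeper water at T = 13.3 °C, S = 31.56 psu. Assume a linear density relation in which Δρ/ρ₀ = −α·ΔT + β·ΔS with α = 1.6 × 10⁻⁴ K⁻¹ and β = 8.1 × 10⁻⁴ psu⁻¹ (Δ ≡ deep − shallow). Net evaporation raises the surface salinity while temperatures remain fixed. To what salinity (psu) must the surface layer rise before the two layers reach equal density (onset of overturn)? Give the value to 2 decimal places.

Neutral buoyancy requires −α(T_deep − T_surf) + β(S_deep − S_surf′) = 0.
S_surf′ = S_deep − (α/β)·ΔT = 31.56 − (1.6 × 10⁻⁴/8.1 × 10⁻⁴)·(-10.0) = 33.5353 psu.
Increase required: 33.5353 − 15.80 = 17.7353 psu.

33.54 psu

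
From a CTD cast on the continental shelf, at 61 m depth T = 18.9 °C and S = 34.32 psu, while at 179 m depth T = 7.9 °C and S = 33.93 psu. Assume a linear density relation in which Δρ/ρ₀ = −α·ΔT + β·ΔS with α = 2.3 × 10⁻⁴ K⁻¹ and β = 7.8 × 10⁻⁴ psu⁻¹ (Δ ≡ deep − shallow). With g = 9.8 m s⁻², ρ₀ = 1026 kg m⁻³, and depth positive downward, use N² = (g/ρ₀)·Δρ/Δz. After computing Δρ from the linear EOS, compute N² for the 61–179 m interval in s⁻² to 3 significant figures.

ΔT = -11.0 K, ΔS = -0.39 psu (deep − shallow).
Δρ/ρ₀ = −αΔT + βΔS = 2.53 × 10⁻³ − 3.042 × 10⁻⁴ = 2.2258 × 10⁻³, so Δρ ≈ 2.284 kg m⁻³.
N² = (g/ρ₀)·Δρ/Δz = g·(Δρ/ρ₀)/Δz = 9.8 × 2.2258 × 10⁻³ / 118 = 1.8485 × 10⁻⁴ s⁻² ≈ 1.85 × 10⁻⁴ s⁻².

1.85 × 10⁻⁴ s⁻²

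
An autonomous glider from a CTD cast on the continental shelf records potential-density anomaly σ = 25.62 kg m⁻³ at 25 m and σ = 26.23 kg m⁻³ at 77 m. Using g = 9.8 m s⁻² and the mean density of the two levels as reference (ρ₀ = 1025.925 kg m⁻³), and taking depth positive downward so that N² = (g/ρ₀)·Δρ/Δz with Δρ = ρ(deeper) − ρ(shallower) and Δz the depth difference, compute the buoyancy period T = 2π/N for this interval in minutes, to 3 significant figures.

Δρ = 1026.23 − 1025.62 = 0.61 kg m⁻³ over Δz = 77 − 25 = 52 m.
N² = (9.8/1025.925) × (0.61/52) = 1.1206 × 10⁻⁴ s⁻².
N = √(1.1206 × 10⁻⁴) = 0.010586 rad s⁻¹, so T = 2π/N = 593.54 s = 9.8923 min ≈ 9.89 min.

9.89 min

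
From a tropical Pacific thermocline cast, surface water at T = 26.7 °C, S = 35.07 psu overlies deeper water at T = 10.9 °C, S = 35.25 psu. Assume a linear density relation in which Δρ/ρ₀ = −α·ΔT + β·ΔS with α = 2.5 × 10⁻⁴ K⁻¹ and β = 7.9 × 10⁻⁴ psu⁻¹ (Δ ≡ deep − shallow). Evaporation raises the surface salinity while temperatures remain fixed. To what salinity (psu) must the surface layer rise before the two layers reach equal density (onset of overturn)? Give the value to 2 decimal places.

40.25 psu

Neutral buoyancy requires −α(T_deep − T_surf) + β(S_deep − S_surf′) = 0.
S_surf′ = S_deep − (α/β)·ΔT = 35.25 − (2.5 × 10⁻⁴/7.9 × 10⁻⁴)·(-15.8) = 40.2500 psu.
Increase required: 40.2500 − 35.07 = 5.1800 psu.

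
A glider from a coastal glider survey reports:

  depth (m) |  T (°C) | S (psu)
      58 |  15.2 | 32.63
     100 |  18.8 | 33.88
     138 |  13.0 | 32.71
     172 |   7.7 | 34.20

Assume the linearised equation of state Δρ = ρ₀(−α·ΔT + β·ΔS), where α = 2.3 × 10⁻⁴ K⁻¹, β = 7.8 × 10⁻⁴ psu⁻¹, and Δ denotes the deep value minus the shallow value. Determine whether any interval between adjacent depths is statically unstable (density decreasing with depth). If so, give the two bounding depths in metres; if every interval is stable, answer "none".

Evaluate Δρ/ρ₀ = −αΔT + βΔS across each adjacent pair:
  58–100 m: −αΔT+βΔS = −(2.3 × 10⁻⁴)(+3.6)+(7.8 × 10⁻⁴)(+1.25) = 1.5 × 10⁻⁴ → stable
  100–138 m: −αΔT+βΔS = −(2.3 × 10⁻⁴)(-5.8)+(7.8 × 10⁻⁴)(-1.17) = 4.2 × 10⁻⁴ → stable
  138–172 m: −αΔT+βΔS = −(2.3 × 10⁻⁴)(-5.3)+(7.8 × 10⁻⁴)(+1.49) = 2.4 × 10⁻³ → stable
Every interval has Δρ > 0: the column is stably stratified throughout.

none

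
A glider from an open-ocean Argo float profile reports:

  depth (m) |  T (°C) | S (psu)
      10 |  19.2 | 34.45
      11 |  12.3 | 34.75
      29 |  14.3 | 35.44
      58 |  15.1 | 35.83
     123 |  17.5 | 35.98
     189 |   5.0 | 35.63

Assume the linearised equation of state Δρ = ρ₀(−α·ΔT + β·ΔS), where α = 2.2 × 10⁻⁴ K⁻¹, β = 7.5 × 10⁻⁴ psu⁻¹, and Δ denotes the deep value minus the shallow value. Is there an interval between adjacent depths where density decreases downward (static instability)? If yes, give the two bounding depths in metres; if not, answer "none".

58–123 m

Evaluate Δρ/ρ₀ = −αΔT + βΔS across each adjacent pair:
  10–11 m: −αΔT+βΔS = −(2.2 × 10⁻⁴)(-6.9)+(7.5 × 10⁻⁴)(+0.30) = 1.7 × 10⁻³ → stable
  11–29 m: −αΔT+βΔS = −(2.2 × 10⁻⁴)(+2.0)+(7.5 × 10⁻⁴)(+0.69) = 7.7 × 10⁻⁵ → stable
  29–58 m: −αΔT+βΔS = −(2.2 × 10⁻⁴)(+0.8)+(7.5 × 10⁻⁴)(+0.39) = 1.2 × 10⁻⁴ → stable
  58–123 m: −αΔT+βΔS = −(2.2 × 10⁻⁴)(+2.4)+(7.5 × 10⁻⁴)(+0.15) = -4.2 × 10⁻⁴ → UNSTABLE
  123–189 m: −αΔT+βΔS = −(2.2 × 10⁻⁴)(-12.5)+(7.5 × 10⁻⁴)(-0.35) = 2.5 × 10⁻³ → stable
The 58–123 m interval has Δρ < 0: lighter water underlies denser water.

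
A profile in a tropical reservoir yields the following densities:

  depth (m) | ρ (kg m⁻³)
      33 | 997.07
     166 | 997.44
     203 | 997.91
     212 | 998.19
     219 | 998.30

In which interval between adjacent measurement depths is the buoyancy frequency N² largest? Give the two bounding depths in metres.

203–212 m

Compute the density gradient over each adjacent pair:
  33–166 m: Δρ/Δz = 0.37/133 = 2.8 × 10⁻³ kg m⁻⁴
  166–203 m: Δρ/Δz = 0.47/37 = 0.013 kg m⁻⁴
  203–212 m: Δρ/Δz = 0.28/9 = 0.031 kg m⁻⁴
  212–219 m: Δρ/Δz = 0.11/7 = 0.016 kg m⁻⁴
The largest gradient is in the 203–212 m interval — the pycnocline.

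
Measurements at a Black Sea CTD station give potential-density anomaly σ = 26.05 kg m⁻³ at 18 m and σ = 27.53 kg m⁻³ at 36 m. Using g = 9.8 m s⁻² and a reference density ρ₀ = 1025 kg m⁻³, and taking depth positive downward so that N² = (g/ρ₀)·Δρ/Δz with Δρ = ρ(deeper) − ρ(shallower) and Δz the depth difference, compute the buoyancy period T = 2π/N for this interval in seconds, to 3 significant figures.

224 s

Δρ = 1027.53 − 1026.05 = 1.48 kg m⁻³ over Δz = 36 − 18 = 18 m.
N² = (9.8/1025) × (1.48/18) = 7.8612 × 10⁻⁴ s⁻².
N = √(7.8612 × 10⁻⁴) = 0.028038 rad s⁻¹, so T = 2π/N = 224.10 s ≈ 224 s.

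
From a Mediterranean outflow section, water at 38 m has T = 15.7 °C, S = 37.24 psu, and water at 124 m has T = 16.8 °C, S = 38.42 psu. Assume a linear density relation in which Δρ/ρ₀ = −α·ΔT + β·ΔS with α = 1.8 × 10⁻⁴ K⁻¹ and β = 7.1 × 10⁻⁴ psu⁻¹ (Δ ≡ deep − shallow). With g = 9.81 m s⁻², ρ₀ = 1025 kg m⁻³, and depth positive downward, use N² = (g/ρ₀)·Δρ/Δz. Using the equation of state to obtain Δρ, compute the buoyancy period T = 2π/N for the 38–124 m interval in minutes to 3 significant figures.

12.3 min

ΔT = +1.1 K, ΔS = +1.18 psu (deep − shallow).
Δρ/ρ₀ = −αΔT + βΔS = -1.98 × 10⁻⁴ + 8.378 × 10⁻⁴ = 6.398 × 10⁻⁴, so Δρ ≈ 0.6558 kg m⁻³.
N² = (g/ρ₀)·Δρ/Δz = g·(Δρ/ρ₀)/Δz = 9.81 × 6.398 × 10⁻⁴ / 86 = 7.2982 × 10⁻⁵ s⁻².
N = √(7.2982 × 10⁻⁵) = 8.5430 × 10⁻³ rad s⁻¹ → T = 2π/N = 735.48 s = 12.258 min ≈ 12.3 min.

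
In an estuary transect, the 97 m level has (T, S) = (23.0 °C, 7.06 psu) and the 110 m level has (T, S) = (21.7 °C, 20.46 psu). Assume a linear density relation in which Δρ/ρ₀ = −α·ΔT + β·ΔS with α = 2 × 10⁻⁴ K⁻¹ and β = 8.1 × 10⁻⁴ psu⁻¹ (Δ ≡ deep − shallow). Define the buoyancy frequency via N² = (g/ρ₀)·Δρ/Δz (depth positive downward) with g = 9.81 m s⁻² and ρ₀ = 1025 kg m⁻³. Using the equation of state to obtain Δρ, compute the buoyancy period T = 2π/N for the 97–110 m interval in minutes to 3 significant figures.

ΔT = -1.3 K, ΔS = +13.40 psu (deep − shallow).
Δρ/ρ₀ = −αΔT + βΔS = 2.60 × 10⁻⁴ + 0.010854 = 0.011114, so Δρ ≈ 11.39 kg m⁻³.
N² = (g/ρ₀)·Δρ/Δz = g·(Δρ/ρ₀)/Δz = 9.81 × 0.011114 / 13 = 8.3868 × 10⁻³ s⁻².
N = √(8.3868 × 10⁻³) = 0.091579 rad s⁻¹ → T = 2π/N = 68.609 s = 1.1435 min ≈ 1.14 min.

1.14 min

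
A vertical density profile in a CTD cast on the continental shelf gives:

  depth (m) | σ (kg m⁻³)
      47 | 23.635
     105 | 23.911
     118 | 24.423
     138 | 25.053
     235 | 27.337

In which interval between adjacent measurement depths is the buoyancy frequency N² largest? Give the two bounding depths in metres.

105–118 m

Compute the density gradient over each adjacent pair:
  47–105 m: Δρ/Δz = 0.276/58 = 4.8 × 10⁻³ kg m⁻⁴
  105–118 m: Δρ/Δz = 0.512/13 = 0.039 kg m⁻⁴
  118–138 m: Δρ/Δz = 0.630/20 = 0.032 kg m⁻⁴
  138–235 m: Δρ/Δz = 2.284/97 = 0.024 kg m⁻⁴
The largest gradient is in the 105–118 m interval — the pycnocline.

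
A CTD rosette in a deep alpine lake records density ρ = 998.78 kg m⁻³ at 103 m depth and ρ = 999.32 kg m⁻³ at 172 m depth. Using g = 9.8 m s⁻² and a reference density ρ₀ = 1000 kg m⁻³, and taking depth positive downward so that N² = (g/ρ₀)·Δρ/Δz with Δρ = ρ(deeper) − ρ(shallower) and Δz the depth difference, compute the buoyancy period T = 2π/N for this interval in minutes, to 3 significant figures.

12.0 min

Δρ = 999.32 − 998.78 = 0.54 kg m⁻³ over Δz = 172 − 103 = 69 m.
N² = (9.8/1000) × (0.54/69) = 7.6696 × 10⁻⁵ s⁻².
N = √(7.6696 × 10⁻⁵) = 8.7576 × 10⁻³ rad s⁻¹, so T = 2π/N = 717.46 s = 11.958 min ≈ 12.0 min.
N² > 0, so the interval is statically stable.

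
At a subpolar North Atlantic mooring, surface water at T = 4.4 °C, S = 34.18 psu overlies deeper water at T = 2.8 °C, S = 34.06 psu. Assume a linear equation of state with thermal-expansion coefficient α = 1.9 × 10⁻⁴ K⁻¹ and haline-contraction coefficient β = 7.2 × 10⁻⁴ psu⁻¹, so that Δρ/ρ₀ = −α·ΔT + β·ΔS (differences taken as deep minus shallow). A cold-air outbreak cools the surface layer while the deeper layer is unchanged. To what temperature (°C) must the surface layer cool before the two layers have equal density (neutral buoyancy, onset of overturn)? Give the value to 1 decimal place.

3.3 °C

Neutral buoyancy requires Δρ = 0, i.e. −α(T_deep − T_surf′) + β(S_deep − S_surf) = 0.
T_surf′ = T_deep − (β/α)·ΔS = 2.8 − (7.2 × 10⁻⁴/1.9 × 10⁻⁴)·(-0.12) = 3.255 °C.
Cooling required: 4.4 − (3.255) = 1.145 °C.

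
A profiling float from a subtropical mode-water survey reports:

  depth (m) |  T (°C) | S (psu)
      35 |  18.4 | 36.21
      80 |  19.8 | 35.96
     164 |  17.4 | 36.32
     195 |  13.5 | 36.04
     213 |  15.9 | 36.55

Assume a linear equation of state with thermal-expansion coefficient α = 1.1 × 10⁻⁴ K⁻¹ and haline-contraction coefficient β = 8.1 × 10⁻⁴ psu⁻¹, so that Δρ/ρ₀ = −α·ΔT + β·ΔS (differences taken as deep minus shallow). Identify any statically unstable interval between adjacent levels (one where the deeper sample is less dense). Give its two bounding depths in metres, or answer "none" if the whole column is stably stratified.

35–80 m

Evaluate Δρ/ρ₀ = −αΔT + βΔS across each adjacent pair:
  35–80 m: −αΔT+βΔS = −(1.1 × 10⁻⁴)(+1.4)+(8.1 × 10⁻⁴)(-0.25) = -3.6 × 10⁻⁴ → UNSTABLE
  80–164 m: −αΔT+βΔS = −(1.1 × 10⁻⁴)(-2.4)+(8.1 × 10⁻⁴)(+0.36) = 5.6 × 10⁻⁴ → stable
  164–195 m: −αΔT+βΔS = −(1.1 × 10⁻⁴)(-3.9)+(8.1 × 10⁻⁴)(-0.28) = 2.0 × 10⁻⁴ → stable
  195–213 m: −αΔT+βΔS = −(1.1 × 10⁻⁴)(+2.4)+(8.1 × 10⁻⁴)(+0.51) = 1.5 × 10⁻⁴ → stable
The 35–80 m interval has Δρ < 0: lighter water underlies denser water.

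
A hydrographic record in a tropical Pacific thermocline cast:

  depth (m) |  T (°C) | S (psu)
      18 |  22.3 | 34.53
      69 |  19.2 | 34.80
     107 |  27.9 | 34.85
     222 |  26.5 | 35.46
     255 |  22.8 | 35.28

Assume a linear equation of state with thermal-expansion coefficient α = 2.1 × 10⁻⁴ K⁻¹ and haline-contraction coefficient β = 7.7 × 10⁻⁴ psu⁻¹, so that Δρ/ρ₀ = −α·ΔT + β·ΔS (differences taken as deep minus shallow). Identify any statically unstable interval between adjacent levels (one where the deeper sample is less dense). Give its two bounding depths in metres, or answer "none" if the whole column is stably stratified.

69–107 m

Evaluate Δρ/ρ₀ = −αΔT + βΔS across each adjacent pair:
  18–69 m: −αΔT+βΔS = −(2.1 × 10⁻⁴)(-3.1)+(7.7 × 10⁻⁴)(+0.27) = 8.6 × 10⁻⁴ → stable
  69–107 m: −αΔT+βΔS = −(2.1 × 10⁻⁴)(+8.7)+(7.7 × 10⁻⁴)(+0.05) = -1.8 × 10⁻³ → UNSTABLE
  107–222 m: −αΔT+βΔS = −(2.1 × 10⁻⁴)(-1.4)+(7.7 × 10⁻⁴)(+0.61) = 7.6 × 10⁻⁴ → stable
  222–255 m: −αΔT+βΔS = −(2.1 × 10⁻⁴)(-3.7)+(7.7 × 10⁻⁴)(-0.18) = 6.4 × 10⁻⁴ → stable
The 69–107 m interval has Δρ < 0: lighter water underlies denser water.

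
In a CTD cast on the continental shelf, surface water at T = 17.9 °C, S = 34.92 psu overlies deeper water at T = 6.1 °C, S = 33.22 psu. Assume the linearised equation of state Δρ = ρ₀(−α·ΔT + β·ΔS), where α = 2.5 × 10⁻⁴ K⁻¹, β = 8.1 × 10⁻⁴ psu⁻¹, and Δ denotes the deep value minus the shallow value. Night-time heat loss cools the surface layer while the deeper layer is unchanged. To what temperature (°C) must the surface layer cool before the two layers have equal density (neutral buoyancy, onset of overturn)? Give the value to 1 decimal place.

11.6 °C

Neutral buoyancy requires Δρ = 0, i.e. −α(T_deep − T_surf′) + β(S_deep − S_surf) = 0.
T_surf′ = T_deep − (β/α)·ΔS = 6.1 − (8.1 × 10⁻⁴/2.5 × 10⁻⁴)·(-1.70) = 11.608 °C.
Cooling required: 17.9 − (11.608) = 6.292 °C.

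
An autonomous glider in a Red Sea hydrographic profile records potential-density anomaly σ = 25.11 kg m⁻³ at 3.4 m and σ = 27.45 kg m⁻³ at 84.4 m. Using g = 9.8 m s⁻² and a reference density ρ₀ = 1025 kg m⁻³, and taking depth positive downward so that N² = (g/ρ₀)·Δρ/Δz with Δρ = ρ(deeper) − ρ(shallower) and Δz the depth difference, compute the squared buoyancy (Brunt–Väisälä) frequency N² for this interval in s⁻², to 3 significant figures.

2.76 × 10⁻⁴ s⁻²

Δρ = 1027.45 − 1025.11 = 2.34 kg m⁻³ over Δz = 84.4 − 3.4 = 81 m.
N² = (9.8/1025) × (2.34/81) = 2.7621 × 10⁻⁴ s⁻² ≈ 2.76 × 10⁻⁴ s⁻².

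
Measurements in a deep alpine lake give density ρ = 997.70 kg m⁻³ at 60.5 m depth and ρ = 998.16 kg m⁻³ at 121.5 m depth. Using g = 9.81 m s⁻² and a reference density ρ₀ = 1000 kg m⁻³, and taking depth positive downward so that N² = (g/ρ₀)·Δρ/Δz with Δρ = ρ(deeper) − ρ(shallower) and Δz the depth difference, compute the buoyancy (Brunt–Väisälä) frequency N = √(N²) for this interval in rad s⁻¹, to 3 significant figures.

Δρ = 998.16 − 997.70 = 0.46 kg m⁻³ over Δz = 121.5 − 60.5 = 61 m.
N² = (9.81/1000) × (0.46/61) = 7.3977 × 10⁻⁵ s⁻².
N = √(7.3977 × 10⁻⁵) = 8.6010 × 10⁻³ rad s⁻¹ ≈ 8.60 × 10⁻³ rad s⁻¹.

8.60 × 10⁻³ rad s⁻¹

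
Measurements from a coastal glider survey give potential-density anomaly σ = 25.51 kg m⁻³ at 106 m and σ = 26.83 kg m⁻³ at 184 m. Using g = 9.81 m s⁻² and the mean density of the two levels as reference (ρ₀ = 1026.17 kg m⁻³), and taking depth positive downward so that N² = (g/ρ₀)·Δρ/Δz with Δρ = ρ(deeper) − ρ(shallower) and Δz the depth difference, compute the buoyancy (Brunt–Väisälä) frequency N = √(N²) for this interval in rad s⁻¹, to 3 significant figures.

0.0127 rad s⁻¹

Δρ = 1026.83 − 1025.51 = 1.32 kg m⁻³ over Δz = 184 − 106 = 78 m.
N² = (9.81/1026.17) × (1.32/78) = 1.6178 × 10⁻⁴ s⁻².
N = √(1.6178 × 10⁻⁴) = 0.012719 rad s⁻¹ ≈ 0.0127 rad s⁻¹.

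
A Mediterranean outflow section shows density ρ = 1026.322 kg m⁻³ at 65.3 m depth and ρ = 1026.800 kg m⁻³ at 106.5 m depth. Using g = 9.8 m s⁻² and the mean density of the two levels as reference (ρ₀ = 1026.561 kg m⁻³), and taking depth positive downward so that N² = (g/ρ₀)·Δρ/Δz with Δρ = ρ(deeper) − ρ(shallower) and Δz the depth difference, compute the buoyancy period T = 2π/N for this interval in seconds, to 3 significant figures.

597 s

Δρ = 1026.800 − 1026.322 = 0.478 kg m⁻³ over Δz = 106.5 − 65.3 = 41.2 m.
N² = (9.8/1026.561) × (0.478/41.2) = 1.1076 × 10⁻⁴ s⁻².
N = √(1.1076 × 10⁻⁴) = 0.010524 rad s⁻¹, so T = 2π/N = 597.03 s ≈ 597 s.
Since Δρ > 0 the layer is stably stratified.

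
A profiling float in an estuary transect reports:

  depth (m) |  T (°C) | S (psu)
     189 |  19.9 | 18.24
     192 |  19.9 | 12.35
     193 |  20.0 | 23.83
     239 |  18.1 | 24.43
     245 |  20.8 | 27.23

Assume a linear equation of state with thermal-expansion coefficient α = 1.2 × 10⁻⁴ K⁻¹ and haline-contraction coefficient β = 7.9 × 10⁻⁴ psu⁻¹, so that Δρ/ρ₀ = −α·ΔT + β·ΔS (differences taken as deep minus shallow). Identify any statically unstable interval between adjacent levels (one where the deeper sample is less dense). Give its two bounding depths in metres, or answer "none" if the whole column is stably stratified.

Evaluate Δρ/ρ₀ = −αΔT + βΔS across each adjacent pair:
  189–192 m: −αΔT+βΔS = −(1.2 × 10⁻⁴)(+0.0)+(7.9 × 10⁻⁴)(-5.89) = -4.7 × 10⁻³ → UNSTABLE
  192–193 m: −αΔT+βΔS = −(1.2 × 10⁻⁴)(+0.1)+(7.9 × 10⁻⁴)(+11.48) = 9.1 × 10⁻³ → stable
  193–239 m: −αΔT+βΔS = −(1.2 × 10⁻⁴)(-1.9)+(7.9 × 10⁻⁴)(+0.60) = 7.0 × 10⁻⁴ → stable
  239–245 m: −αΔT+βΔS = −(1.2 × 10⁻⁴)(+2.7)+(7.9 × 10⁻⁴)(+2.80) = 1.9 × 10⁻³ → stable
The 189–192 m interval has Δρ < 0: lighter water underlies denser water.

189–192 m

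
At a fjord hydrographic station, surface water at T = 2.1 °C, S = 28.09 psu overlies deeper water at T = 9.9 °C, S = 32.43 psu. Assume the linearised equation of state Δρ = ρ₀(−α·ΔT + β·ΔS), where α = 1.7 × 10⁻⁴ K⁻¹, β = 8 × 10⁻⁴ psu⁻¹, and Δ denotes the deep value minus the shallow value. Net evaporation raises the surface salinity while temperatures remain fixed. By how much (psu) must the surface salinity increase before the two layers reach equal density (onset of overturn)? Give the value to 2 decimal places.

2.68 psu

Neutral buoyancy requires −α(T_deep − T_surf) + β(S_deep − S_surf′) = 0.
S_surf′ = S_deep − (α/β)·ΔT = 32.43 − (1.7 × 10⁻⁴/8 × 10⁻⁴)·(+7.8) = 30.7725 psu.
Increase required: 30.7725 − 28.09 = 2.6825 psu.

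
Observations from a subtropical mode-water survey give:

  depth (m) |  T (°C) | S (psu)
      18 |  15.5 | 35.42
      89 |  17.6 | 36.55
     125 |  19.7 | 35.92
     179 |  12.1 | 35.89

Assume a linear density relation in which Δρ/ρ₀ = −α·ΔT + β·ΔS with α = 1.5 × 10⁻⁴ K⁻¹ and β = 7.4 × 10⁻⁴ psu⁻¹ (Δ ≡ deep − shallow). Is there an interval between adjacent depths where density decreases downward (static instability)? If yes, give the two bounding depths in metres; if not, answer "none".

Evaluate Δρ/ρ₀ = −αΔT + βΔS across each adjacent pair:
  18–89 m: −αΔT+βΔS = −(1.5 × 10⁻⁴)(+2.1)+(7.4 × 10⁻⁴)(+1.13) = 5.2 × 10⁻⁴ → stable
  89–125 m: −αΔT+βΔS = −(1.5 × 10⁻⁴)(+2.1)+(7.4 × 10⁻⁴)(-0.63) = -7.8 × 10⁻⁴ → UNSTABLE
  125–179 m: −αΔT+βΔS = −(1.5 × 10⁻⁴)(-7.6)+(7.4 × 10⁻⁴)(-0.03) = 1.1 × 10⁻³ → stable
The 89–125 m interval has Δρ < 0: lighter water underlies denser water.

89–125 m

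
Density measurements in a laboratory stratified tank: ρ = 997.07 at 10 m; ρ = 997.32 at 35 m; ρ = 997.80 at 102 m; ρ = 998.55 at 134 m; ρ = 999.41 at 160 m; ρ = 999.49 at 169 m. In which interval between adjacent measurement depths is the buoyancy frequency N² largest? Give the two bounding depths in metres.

134–160 m

Compute the density gradient over each adjacent pair:
  10–35 m: Δρ/Δz = 0.25/25 = 0.010 kg m⁻⁴
  35–102 m: Δρ/Δz = 0.48/67 = 7.2 × 10⁻³ kg m⁻⁴
  102–134 m: Δρ/Δz = 0.75/32 = 0.023 kg m⁻⁴
  134–160 m: Δρ/Δz = 0.86/26 = 0.033 kg m⁻⁴
  160–169 m: Δρ/Δz = 0.08/9 = 8.9 × 10⁻³ kg m⁻⁴
The largest gradient is in the 134–160 m interval — the pycnocline.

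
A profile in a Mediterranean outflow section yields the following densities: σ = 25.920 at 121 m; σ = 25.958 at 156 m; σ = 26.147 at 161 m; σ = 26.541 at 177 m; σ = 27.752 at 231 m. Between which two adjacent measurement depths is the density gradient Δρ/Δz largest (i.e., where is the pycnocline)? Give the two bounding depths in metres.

156–161 m

Compute the density gradient over each adjacent pair:
  121–156 m: Δρ/Δz = 0.038/35 = 1.1 × 10⁻³ kg m⁻⁴
  156–161 m: Δρ/Δz = 0.189/5 = 0.038 kg m⁻⁴
  161–177 m: Δρ/Δz = 0.394/16 = 0.025 kg m⁻⁴
  177–231 m: Δρ/Δz = 1.211/54 = 0.022 kg m⁻⁴
The largest gradient is in the 156–161 m interval — the pycnocline.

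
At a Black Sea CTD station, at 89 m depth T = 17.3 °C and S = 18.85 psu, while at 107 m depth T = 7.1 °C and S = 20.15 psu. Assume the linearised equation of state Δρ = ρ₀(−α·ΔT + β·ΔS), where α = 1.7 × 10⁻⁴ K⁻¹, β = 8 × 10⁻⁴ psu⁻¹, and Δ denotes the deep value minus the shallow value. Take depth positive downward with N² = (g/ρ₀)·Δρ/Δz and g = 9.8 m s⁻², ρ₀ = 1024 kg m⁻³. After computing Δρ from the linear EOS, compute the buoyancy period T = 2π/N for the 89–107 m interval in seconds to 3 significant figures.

ΔT = -10.2 K, ΔS = +1.30 psu (deep − shallow).
Δρ/ρ₀ = −αΔT + βΔS = 1.734 × 10⁻³ + 1.04 × 10⁻³ = 2.774 × 10⁻³, so Δρ ≈ 2.841 kg m⁻³.
N² = (g/ρ₀)·Δρ/Δz = g·(Δρ/ρ₀)/Δz = 9.8 × 2.774 × 10⁻³ / 18 = 1.5103 × 10⁻³ s⁻².
N = √(1.5103 × 10⁻³) = 0.038863 rad s⁻¹ → T = 2π/N = 161.68 s ≈ 162 s.

162 s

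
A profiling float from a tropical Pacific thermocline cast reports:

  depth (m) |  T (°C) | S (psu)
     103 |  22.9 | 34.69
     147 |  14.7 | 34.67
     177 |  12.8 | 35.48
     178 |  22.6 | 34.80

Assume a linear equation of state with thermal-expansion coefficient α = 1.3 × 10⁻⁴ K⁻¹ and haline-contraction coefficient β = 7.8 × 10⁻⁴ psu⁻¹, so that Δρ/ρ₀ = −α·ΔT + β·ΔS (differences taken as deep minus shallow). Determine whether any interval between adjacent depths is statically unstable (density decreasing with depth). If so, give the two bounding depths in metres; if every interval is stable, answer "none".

177–178 m

Evaluate Δρ/ρ₀ = −αΔT + βΔS across each adjacent pair:
  103–147 m: −αΔT+βΔS = −(1.3 × 10⁻⁴)(-8.2)+(7.8 × 10⁻⁴)(-0.02) = 1.1 × 10⁻³ → stable
  147–177 m: −αΔT+βΔS = −(1.3 × 10⁻⁴)(-1.9)+(7.8 × 10⁻⁴)(+0.81) = 8.8 × 10⁻⁴ → stable
  177–178 m: −αΔT+βΔS = −(1.3 × 10⁻⁴)(+9.8)+(7.8 × 10⁻⁴)(-0.68) = -1.8 × 10⁻³ → UNSTABLE
The 177–178 m interval has Δρ < 0: lighter water underlies denser water.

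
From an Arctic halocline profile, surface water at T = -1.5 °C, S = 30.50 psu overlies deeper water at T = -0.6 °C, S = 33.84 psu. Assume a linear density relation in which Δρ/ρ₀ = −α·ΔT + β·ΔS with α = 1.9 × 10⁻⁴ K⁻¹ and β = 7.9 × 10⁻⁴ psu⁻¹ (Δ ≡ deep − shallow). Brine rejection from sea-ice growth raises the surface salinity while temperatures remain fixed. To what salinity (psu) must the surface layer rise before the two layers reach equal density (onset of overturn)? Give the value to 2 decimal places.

Neutral buoyancy requires −α(T_deep − T_surf) + β(S_deep − S_surf′) = 0.
S_surf′ = S_deep − (α/β)·ΔT = 33.84 − (1.9 × 10⁻⁴/7.9 × 10⁻⁴)·(+0.9) = 33.6235 psu.
Increase required: 33.6235 − 30.50 = 3.1235 psu.

33.62 psu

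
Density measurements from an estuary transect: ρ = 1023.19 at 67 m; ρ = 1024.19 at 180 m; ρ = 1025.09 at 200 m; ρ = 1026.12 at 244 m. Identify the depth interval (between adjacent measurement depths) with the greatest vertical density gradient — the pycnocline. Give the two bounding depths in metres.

Compute the density gradient over each adjacent pair:
  67–180 m: Δρ/Δz = 1.00/113 = 8.8 × 10⁻³ kg m⁻⁴
  180–200 m: Δρ/Δz = 0.90/20 = 0.045 kg m⁻⁴
  200–244 m: Δρ/Δz = 1.03/44 = 0.023 kg m⁻⁴
The largest gradient is in the 180–200 m interval — the pycnocline.

180–200 m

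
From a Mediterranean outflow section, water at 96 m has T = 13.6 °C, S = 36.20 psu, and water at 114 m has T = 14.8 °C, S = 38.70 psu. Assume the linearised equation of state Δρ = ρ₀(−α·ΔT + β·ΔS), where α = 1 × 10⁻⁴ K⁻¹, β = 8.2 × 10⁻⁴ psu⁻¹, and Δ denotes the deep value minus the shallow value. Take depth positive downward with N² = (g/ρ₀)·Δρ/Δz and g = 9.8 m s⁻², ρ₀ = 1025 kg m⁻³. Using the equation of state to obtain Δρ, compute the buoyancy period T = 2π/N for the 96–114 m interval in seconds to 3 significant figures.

ΔT = +1.2 K, ΔS = +2.50 psu (deep − shallow).
Δρ/ρ₀ = −αΔT + βΔS = -1.20 × 10⁻⁴ + 2.05 × 10⁻³ = 1.93 × 10⁻³, so Δρ ≈ 1.978 kg m⁻³.
N² = (g/ρ₀)·Δρ/Δz = g·(Δρ/ρ₀)/Δz = 9.8 × 1.93 × 10⁻³ / 18 = 1.0508 × 10⁻³ s⁻².
N = √(1.0508 × 10⁻³) = 0.032416 rad s⁻¹ → T = 2π/N = 193.83 s ≈ 194 s.

194 s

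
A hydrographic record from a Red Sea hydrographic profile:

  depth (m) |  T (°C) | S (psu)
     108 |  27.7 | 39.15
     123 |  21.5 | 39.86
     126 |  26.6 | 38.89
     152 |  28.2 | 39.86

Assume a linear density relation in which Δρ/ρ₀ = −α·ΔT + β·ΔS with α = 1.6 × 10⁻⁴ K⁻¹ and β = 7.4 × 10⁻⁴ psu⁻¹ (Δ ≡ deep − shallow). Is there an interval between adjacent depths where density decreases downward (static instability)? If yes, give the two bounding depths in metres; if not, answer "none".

Evaluate Δρ/ρ₀ = −αΔT + βΔS across each adjacent pair:
  108–123 m: −αΔT+βΔS = −(1.6 × 10⁻⁴)(-6.2)+(7.4 × 10⁻⁴)(+0.71) = 1.5 × 10⁻³ → stable
  123–126 m: −αΔT+βΔS = −(1.6 × 10⁻⁴)(+5.1)+(7.4 × 10⁻⁴)(-0.97) = -1.5 × 10⁻³ → UNSTABLE
  126–152 m: −αΔT+βΔS = −(1.6 × 10⁻⁴)(+1.6)+(7.4 × 10⁻⁴)(+0.97) = 4.6 × 10⁻⁴ → stable
The 123–126 m interval has Δρ < 0: lighter water underlies denser water.

123–126 m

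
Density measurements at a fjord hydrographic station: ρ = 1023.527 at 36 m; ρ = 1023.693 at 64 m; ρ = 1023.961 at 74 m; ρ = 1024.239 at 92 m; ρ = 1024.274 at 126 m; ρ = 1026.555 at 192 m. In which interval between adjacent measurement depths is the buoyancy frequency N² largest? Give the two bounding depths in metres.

Compute the density gradient over each adjacent pair:
  36–64 m: Δρ/Δz = 0.166/28 = 5.9 × 10⁻³ kg m⁻⁴
  64–74 m: Δρ/Δz = 0.268/10 = 0.027 kg m⁻⁴
  74–92 m: Δρ/Δz = 0.278/18 = 0.015 kg m⁻⁴
  92–126 m: Δρ/Δz = 0.035/34 = 1.0 × 10⁻³ kg m⁻⁴
  126–192 m: Δρ/Δz = 2.281/66 = 0.035 kg m⁻⁴
The largest gradient is in the 126–192 m interval — the pycnocline.

126–192 m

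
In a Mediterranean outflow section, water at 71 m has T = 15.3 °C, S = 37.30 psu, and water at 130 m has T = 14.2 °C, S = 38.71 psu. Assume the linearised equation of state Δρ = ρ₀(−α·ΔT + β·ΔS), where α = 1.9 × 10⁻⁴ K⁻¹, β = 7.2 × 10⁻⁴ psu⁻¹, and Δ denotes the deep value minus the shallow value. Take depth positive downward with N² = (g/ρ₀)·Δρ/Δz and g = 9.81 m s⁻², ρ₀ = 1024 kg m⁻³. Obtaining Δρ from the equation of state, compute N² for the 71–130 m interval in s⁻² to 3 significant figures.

2.04 × 10⁻⁴ s⁻²

ΔT = -1.1 K, ΔS = +1.41 psu (deep − shallow).
Δρ/ρ₀ = −αΔT + βΔS = 2.09 × 10⁻⁴ + 1.0152 × 10⁻³ = 1.2242 × 10⁻³, so Δρ ≈ 1.254 kg m⁻³.
N² = (g/ρ₀)·Δρ/Δz = g·(Δρ/ρ₀)/Δz = 9.81 × 1.2242 × 10⁻³ / 59 = 2.0355 × 10⁻⁴ s⁻² ≈ 2.04 × 10⁻⁴ s⁻².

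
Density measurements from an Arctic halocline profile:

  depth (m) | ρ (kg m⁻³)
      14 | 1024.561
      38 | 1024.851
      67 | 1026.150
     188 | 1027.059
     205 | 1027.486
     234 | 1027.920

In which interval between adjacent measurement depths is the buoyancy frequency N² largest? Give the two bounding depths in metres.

Compute the density gradient over each adjacent pair:
  14–38 m: Δρ/Δz = 0.290/24 = 0.012 kg m⁻⁴
  38–67 m: Δρ/Δz = 1.299/29 = 0.045 kg m⁻⁴
  67–188 m: Δρ/Δz = 0.909/121 = 7.5 × 10⁻³ kg m⁻⁴
  188–205 m: Δρ/Δz = 0.427/17 = 0.025 kg m⁻⁴
  205–234 m: Δρ/Δz = 0.434/29 = 0.015 kg m⁻⁴
The largest gradient is in the 38–67 m interval — the pycnocline.

38–67 m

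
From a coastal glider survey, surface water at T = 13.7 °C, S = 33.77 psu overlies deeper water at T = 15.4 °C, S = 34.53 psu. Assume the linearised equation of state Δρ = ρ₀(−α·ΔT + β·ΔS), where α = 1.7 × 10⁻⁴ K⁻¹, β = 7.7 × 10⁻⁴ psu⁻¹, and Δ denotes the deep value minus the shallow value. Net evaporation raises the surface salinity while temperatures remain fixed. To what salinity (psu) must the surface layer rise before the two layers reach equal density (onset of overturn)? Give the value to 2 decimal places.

34.15 psu

Neutral buoyancy requires −α(T_deep − T_surf) + β(S_deep − S_surf′) = 0.
S_surf′ = S_deep − (α/β)·ΔT = 34.53 − (1.7 × 10⁻⁴/7.7 × 10⁻⁴)·(+1.7) = 34.1547 psu.
Increase required: 34.1547 − 33.77 = 0.3847 psu.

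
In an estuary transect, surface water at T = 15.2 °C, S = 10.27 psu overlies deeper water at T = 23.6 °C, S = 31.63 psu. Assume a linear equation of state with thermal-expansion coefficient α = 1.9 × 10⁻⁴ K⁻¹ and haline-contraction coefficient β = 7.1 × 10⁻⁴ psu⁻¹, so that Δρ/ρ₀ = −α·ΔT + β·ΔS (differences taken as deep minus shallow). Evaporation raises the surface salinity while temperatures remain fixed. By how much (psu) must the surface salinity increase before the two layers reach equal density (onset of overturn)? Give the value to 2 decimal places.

19.11 psu

Neutral buoyancy requires −α(T_deep − T_surf) + β(S_deep − S_surf′) = 0.
S_surf′ = S_deep − (α/β)·ΔT = 31.63 − (1.9 × 10⁻⁴/7.1 × 10⁻⁴)·(+8.4) = 29.3821 psu.
Increase required: 29.3821 − 10.27 = 19.1121 psu.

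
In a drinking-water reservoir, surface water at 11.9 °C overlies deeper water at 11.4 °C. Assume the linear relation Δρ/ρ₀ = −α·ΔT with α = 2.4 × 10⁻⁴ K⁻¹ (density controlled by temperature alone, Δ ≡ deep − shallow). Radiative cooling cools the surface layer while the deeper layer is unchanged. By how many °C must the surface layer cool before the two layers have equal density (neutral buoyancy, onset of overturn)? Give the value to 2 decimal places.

With temperature the only control, equal density requires T_surf′ = T_deep.
T_surf′ = 11.4 °C.
Cooling required: 11.9 − 11.4 = 0.50 °C.

0.50 °C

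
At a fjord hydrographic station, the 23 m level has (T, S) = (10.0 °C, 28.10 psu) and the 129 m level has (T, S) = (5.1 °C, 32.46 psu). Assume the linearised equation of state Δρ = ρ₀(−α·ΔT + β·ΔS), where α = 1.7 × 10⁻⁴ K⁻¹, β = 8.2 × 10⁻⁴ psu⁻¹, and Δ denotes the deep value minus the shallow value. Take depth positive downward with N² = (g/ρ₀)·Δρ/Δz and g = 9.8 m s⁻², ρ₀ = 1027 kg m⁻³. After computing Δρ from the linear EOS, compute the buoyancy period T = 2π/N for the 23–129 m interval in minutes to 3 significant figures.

ΔT = -4.9 K, ΔS = +4.36 psu (deep − shallow).
Δρ/ρ₀ = −αΔT + βΔS = 8.33 × 10⁻⁴ + 3.5752 × 10⁻³ = 4.4082 × 10⁻³, so Δρ ≈ 4.527 kg m⁻³.
N² = (g/ρ₀)·Δρ/Δz = g·(Δρ/ρ₀)/Δz = 9.8 × 4.4082 × 10⁻³ / 106 = 4.0755 × 10⁻⁴ s⁻².
N = √(4.0755 × 10⁻⁴) = 0.020188 rad s⁻¹ → T = 2π/N = 311.23 s = 5.1872 min ≈ 5.19 min.

5.19 min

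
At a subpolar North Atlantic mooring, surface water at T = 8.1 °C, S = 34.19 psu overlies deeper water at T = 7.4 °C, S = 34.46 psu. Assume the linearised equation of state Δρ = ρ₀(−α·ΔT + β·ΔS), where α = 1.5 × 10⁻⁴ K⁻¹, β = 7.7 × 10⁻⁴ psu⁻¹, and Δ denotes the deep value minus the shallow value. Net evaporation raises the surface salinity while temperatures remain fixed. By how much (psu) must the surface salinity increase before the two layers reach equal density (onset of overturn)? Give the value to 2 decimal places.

Neutral buoyancy requires −α(T_deep − T_surf) + β(S_deep − S_surf′) = 0.
S_surf′ = S_deep − (α/β)·ΔT = 34.46 − (1.5 × 10⁻⁴/7.7 × 10⁻⁴)·(-0.7) = 34.5964 psu.
Increase required: 34.5964 − 34.19 = 0.4064 psu.

0.41 psu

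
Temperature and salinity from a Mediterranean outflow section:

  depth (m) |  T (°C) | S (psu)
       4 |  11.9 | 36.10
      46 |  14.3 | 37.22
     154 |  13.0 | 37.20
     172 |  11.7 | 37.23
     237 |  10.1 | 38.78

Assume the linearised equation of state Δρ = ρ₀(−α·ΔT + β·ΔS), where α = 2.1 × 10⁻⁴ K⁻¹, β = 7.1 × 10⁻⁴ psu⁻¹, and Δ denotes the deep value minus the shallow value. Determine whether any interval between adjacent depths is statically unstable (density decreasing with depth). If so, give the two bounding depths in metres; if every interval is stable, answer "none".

none

Evaluate Δρ/ρ₀ = −αΔT + βΔS across each adjacent pair:
  4–46 m: −αΔT+βΔS = −(2.1 × 10⁻⁴)(+2.4)+(7.1 × 10⁻⁴)(+1.12) = 2.9 × 10⁻⁴ → stable
  46–154 m: −αΔT+βΔS = −(2.1 × 10⁻⁴)(-1.3)+(7.1 × 10⁻⁴)(-0.02) = 2.6 × 10⁻⁴ → stable
  154–172 m: −αΔT+βΔS = −(2.1 × 10⁻⁴)(-1.3)+(7.1 × 10⁻⁴)(+0.03) = 2.9 × 10⁻⁴ → stable
  172–237 m: −αΔT+βΔS = −(2.1 × 10⁻⁴)(-1.6)+(7.1 × 10⁻⁴)(+1.55) = 1.4 × 10⁻³ → stable
Every interval has Δρ > 0: the column is stably stratified throughout.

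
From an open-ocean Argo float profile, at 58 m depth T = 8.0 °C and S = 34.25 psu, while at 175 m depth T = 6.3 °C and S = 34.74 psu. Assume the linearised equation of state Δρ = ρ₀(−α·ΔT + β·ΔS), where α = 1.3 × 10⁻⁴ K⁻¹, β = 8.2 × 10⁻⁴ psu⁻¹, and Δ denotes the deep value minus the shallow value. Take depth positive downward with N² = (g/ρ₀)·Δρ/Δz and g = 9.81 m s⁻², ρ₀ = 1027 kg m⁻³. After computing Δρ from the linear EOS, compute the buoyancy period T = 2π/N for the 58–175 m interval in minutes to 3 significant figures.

14.5 min

ΔT = -1.7 K, ΔS = +0.49 psu (deep − shallow).
Δρ/ρ₀ = −αΔT + βΔS = 2.21 × 10⁻⁴ + 4.018 × 10⁻⁴ = 6.228 × 10⁻⁴, so Δρ ≈ 0.6396 kg m⁻³.
N² = (g/ρ₀)·Δρ/Δz = g·(Δρ/ρ₀)/Δz = 9.81 × 6.228 × 10⁻⁴ / 117 = 5.2219 × 10⁻⁵ s⁻².
N = √(5.2219 × 10⁻⁵) = 7.2263 × 10⁻³ rad s⁻¹ → T = 2π/N = 869.49 s = 14.492 min ≈ 14.5 min.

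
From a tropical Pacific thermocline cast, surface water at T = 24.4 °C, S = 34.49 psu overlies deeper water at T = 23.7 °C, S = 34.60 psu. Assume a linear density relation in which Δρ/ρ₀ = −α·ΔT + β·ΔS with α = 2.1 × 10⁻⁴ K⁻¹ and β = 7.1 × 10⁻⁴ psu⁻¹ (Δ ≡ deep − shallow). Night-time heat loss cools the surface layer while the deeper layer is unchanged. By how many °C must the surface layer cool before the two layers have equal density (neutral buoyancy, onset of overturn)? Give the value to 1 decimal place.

1.1 °C

Neutral buoyancy requires Δρ = 0, i.e. −α(T_deep − T_surf′) + β(S_deep − S_surf) = 0.
T_surf′ = T_deep − (β/α)·ΔS = 23.7 − (7.1 × 10⁻⁴/2.1 × 10⁻⁴)·(+0.11) = 23.328 °C.
Cooling required: 24.4 − (23.328) = 1.072 °C.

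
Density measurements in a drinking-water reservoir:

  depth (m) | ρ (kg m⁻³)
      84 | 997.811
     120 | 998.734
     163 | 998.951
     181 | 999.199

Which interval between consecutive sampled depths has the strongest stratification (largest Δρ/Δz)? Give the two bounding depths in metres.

84–120 m

Compute the density gradient over each adjacent pair:
  84–120 m: Δρ/Δz = 0.923/36 = 0.026 kg m⁻⁴
  120–163 m: Δρ/Δz = 0.217/43 = 5.0 × 10⁻³ kg m⁻⁴
  163–181 m: Δρ/Δz = 0.248/18 = 0.014 kg m⁻⁴
The largest gradient is in the 84–120 m interval — the pycnocline.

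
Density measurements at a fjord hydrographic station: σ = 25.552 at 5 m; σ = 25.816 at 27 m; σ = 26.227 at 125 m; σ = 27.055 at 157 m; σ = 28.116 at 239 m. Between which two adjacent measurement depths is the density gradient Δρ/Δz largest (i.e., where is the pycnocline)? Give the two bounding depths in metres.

125–157 m

Compute the density gradient over each adjacent pair:
  5–27 m: Δρ/Δz = 0.264/22 = 0.012 kg m⁻⁴
  27–125 m: Δρ/Δz = 0.411/98 = 4.2 × 10⁻³ kg m⁻⁴
  125–157 m: Δρ/Δz = 0.828/32 = 0.026 kg m⁻⁴
  157–239 m: Δρ/Δz = 1.061/82 = 0.013 kg m⁻⁴
The largest gradient is in the 125–157 m interval — the pycnocline.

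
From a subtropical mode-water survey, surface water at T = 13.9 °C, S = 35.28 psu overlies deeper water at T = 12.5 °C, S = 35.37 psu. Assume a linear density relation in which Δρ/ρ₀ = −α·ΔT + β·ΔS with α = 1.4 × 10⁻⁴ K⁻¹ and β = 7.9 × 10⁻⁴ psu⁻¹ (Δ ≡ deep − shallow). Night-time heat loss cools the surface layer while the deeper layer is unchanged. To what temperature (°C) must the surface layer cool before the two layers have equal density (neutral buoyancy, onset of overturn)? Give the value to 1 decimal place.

Neutral buoyancy requires Δρ = 0, i.e. −α(T_deep − T_surf′) + β(S_deep − S_surf) = 0.
T_surf′ = T_deep − (β/α)·ΔS = 12.5 − (7.9 × 10⁻⁴/1.4 × 10⁻⁴)·(+0.09) = 11.992 °C.
Cooling required: 13.9 − (11.992) = 1.908 °C.

12.0 °C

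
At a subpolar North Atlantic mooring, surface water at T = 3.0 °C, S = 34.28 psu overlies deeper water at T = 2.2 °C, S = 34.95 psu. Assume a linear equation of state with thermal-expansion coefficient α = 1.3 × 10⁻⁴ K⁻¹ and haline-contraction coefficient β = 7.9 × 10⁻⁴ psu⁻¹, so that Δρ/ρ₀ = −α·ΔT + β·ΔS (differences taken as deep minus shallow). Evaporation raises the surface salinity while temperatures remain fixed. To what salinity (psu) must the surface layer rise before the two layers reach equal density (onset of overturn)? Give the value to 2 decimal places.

35.08 psu

Neutral buoyancy requires −α(T_deep − T_surf) + β(S_deep − S_surf′) = 0.
S_surf′ = S_deep − (α/β)·ΔT = 34.95 − (1.3 × 10⁻⁴/7.9 × 10⁻⁴)·(-0.8) = 35.0816 psu.
Increase required: 35.0816 − 34.28 = 0.8016 psu.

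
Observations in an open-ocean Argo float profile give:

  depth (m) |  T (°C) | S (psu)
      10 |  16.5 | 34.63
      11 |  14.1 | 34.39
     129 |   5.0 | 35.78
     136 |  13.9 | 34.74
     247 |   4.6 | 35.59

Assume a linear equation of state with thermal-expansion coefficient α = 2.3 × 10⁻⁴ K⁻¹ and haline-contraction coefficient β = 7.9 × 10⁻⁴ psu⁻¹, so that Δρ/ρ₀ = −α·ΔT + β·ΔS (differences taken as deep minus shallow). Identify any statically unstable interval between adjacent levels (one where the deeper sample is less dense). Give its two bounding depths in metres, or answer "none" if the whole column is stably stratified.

Evaluate Δρ/ρ₀ = −αΔT + βΔS across each adjacent pair:
  10–11 m: −αΔT+βΔS = −(2.3 × 10⁻⁴)(-2.4)+(7.9 × 10⁻⁴)(-0.24) = 3.6 × 10⁻⁴ → stable
  11–129 m: −αΔT+βΔS = −(2.3 × 10⁻⁴)(-9.1)+(7.9 × 10⁻⁴)(+1.39) = 3.2 × 10⁻³ → stable
  129–136 m: −αΔT+βΔS = −(2.3 × 10⁻⁴)(+8.9)+(7.9 × 10⁻⁴)(-1.04) = -2.9 × 10⁻³ → UNSTABLE
  136–247 m: −αΔT+βΔS = −(2.3 × 10⁻⁴)(-9.3)+(7.9 × 10⁻⁴)(+0.85) = 2.8 × 10⁻³ → stable
The 129–136 m interval has Δρ < 0: lighter water underlies denser water.

129–136 m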